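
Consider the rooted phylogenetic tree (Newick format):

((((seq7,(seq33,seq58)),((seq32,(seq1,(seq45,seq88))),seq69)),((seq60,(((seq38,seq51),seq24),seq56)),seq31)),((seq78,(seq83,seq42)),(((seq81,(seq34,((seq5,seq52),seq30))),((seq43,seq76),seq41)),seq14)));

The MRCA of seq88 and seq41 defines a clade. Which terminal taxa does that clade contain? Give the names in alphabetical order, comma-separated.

seq1, seq14, seq24, seq30, seq31, seq32, seq33, seq34, seq38, seq41, seq42, seq43, seq45, seq5, seq51, seq52, seq56, seq58, seq60, seq69, seq7, seq76, seq78, seq81, seq83, seq88

Tracing seq88: it sits inside (seq45,seq88).
Tracing seq41: it sits inside ((seq43,seq76),seq41).
The smallest clade enclosing both is the whole tree (their MRCA is the root), so the answer is all 26 tips in alphabetical order.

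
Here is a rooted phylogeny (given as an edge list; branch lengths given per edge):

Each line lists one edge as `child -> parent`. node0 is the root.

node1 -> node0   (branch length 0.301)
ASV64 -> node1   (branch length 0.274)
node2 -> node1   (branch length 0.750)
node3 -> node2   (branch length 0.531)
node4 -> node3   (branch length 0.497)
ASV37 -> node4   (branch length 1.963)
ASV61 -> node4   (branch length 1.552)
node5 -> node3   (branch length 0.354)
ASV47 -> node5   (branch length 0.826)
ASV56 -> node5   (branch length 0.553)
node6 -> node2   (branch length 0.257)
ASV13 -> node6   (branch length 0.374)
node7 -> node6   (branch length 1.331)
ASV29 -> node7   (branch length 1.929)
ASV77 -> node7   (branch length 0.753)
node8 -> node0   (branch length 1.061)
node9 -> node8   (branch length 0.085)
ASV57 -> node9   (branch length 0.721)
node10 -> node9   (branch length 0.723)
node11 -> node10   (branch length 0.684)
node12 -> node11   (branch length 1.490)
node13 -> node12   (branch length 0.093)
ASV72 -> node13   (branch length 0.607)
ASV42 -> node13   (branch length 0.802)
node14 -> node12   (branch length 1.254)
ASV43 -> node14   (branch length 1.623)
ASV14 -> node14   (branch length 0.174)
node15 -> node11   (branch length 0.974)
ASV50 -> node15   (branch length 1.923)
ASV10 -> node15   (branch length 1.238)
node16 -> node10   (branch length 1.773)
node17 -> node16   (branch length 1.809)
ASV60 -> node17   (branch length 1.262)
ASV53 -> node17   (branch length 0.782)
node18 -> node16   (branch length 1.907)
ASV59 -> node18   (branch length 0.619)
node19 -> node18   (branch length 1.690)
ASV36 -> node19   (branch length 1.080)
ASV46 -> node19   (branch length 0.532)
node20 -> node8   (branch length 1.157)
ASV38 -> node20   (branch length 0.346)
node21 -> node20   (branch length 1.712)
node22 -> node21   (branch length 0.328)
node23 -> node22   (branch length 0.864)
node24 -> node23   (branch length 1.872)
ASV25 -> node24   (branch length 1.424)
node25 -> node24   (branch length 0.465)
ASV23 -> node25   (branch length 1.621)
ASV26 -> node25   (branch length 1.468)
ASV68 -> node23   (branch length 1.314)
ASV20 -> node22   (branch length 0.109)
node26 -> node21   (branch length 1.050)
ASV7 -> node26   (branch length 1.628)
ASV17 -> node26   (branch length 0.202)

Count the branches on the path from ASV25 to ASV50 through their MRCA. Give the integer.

11

The MRCA of ASV25 and ASV50 is the node subtending ((ASV57,((((ASV72,ASV42),(ASV43,ASV14)),(ASV50,ASV10)),((ASV60,ASV53),(ASV59,(ASV36,ASV46))))),(ASV38,((((ASV25,(ASV23,ASV26)),ASV68),ASV20),(ASV7,ASV17)))).
From ASV25 up to that node: 6 branches. From ASV50 up to the same node: 5 branches. Total: 6 + 5 = 11.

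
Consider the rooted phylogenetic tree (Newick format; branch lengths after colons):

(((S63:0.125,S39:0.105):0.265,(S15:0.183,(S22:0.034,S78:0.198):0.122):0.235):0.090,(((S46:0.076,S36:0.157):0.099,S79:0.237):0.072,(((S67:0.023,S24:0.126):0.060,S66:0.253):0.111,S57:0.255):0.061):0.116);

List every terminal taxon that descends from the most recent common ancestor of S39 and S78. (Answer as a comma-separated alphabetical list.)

S15, S22, S39, S63, S78

Tracing S39: it sits inside (S63,S39).
Tracing S78: it sits inside (S22,S78).
The smallest clade enclosing both is ((S63,S39),(S15,(S22,S78))); the answer is its 5 terminal taxa in alphabetical order.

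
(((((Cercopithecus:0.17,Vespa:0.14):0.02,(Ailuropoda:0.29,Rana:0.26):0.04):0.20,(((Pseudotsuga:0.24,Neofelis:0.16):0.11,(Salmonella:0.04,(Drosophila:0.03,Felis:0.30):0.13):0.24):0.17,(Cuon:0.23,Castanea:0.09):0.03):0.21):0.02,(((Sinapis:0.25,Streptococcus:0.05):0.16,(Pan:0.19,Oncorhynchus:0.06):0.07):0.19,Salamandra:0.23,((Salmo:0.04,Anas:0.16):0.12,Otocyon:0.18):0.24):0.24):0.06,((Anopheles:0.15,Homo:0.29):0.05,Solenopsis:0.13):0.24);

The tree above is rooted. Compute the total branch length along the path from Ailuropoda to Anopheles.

The path runs Ailuropoda → … → MRCA → … → Anopheles; the MRCA is the root of the tree.
Branch lengths along that path: 0.29 + 0.04 + 0.20 + 0.02 + 0.06 + 0.24 + 0.05 + 0.15 = 1.05.

1.05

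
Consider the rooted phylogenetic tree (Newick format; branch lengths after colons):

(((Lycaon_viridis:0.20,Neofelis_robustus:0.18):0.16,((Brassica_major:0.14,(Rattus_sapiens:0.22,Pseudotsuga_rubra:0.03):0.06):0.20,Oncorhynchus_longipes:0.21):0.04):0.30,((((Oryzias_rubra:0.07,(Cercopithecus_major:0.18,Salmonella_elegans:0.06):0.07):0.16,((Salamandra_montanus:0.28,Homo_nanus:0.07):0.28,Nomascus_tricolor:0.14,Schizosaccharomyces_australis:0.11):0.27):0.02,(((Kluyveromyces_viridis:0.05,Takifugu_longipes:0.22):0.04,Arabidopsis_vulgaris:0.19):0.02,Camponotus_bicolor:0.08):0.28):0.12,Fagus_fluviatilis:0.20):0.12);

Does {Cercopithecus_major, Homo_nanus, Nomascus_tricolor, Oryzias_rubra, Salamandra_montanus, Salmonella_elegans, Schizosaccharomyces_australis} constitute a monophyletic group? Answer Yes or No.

The most recent common ancestor of these taxa subtends ((Oryzias_rubra,(Cercopithecus_major,Salmonella_elegans)),((Salamandra_montanus,Homo_nanus),Nomascus_tricolor,Schizosaccharomyces_australis)).
That clade has exactly 7 tips — every listed taxon and nothing else — so the group is monophyletic.

Yes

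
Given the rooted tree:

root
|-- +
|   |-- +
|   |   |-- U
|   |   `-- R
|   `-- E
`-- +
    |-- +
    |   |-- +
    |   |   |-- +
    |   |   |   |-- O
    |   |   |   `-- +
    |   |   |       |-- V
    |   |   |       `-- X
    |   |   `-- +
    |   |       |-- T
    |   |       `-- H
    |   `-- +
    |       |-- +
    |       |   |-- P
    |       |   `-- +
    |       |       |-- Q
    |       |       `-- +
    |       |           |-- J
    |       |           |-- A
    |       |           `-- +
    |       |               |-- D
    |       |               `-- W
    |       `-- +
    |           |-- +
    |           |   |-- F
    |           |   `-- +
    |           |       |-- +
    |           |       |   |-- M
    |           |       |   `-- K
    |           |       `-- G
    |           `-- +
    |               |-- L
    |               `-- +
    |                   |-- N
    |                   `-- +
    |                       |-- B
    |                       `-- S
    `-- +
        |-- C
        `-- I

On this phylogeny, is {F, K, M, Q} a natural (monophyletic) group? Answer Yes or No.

No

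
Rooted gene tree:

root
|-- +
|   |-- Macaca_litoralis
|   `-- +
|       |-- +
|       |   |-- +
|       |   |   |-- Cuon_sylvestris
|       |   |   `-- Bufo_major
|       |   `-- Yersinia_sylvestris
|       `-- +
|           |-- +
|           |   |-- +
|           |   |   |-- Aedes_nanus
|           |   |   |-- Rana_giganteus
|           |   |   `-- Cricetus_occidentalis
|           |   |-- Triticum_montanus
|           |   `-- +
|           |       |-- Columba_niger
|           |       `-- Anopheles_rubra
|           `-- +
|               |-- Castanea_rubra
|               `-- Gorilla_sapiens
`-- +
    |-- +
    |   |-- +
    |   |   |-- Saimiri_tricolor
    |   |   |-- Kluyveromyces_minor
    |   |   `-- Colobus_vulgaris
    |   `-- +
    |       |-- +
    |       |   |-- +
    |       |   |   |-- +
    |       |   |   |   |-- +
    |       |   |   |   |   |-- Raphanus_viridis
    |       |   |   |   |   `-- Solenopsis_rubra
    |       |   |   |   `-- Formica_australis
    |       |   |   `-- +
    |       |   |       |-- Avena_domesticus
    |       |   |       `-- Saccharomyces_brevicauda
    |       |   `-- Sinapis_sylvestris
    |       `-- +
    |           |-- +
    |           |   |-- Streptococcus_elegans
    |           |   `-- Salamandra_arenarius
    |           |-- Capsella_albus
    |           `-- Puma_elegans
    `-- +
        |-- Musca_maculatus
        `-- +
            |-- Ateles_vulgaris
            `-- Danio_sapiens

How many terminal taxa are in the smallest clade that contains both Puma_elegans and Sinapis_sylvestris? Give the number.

10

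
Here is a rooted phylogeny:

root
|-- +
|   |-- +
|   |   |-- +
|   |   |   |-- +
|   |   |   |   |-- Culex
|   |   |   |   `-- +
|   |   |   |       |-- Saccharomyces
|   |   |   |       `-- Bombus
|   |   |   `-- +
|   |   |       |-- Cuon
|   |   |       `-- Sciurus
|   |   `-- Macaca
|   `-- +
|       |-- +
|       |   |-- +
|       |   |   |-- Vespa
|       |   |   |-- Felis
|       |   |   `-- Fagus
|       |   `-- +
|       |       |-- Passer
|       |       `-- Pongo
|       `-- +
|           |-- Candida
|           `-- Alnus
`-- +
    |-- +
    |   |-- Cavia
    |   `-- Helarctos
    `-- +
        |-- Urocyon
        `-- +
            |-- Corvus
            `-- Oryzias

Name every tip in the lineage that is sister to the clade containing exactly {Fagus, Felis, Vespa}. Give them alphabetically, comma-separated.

Passer, Pongo

The clade containing exactly {Fagus, Felis, Vespa} attaches to the tree at the node subtending ((Vespa,Felis,Fagus),(Passer,Pongo)).
The other lineage descending from that same node — the sister group — is (Passer,Pongo); its 2 tips in alphabetical order are the answer.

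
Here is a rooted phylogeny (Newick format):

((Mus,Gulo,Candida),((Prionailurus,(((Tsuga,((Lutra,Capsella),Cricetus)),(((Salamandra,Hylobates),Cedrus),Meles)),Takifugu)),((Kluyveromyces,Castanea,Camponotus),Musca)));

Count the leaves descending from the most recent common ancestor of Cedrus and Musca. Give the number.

14

The MRCA of Cedrus and Musca is the node subtending ((Prionailurus,(((Tsuga,((Lutra,Capsella),Cricetus)),(((Salamandra,Hylobates),Cedrus),Meles)),Takifugu)),((Kluyveromyces,Castanea,Camponotus),Musca)).
That clade contains 14 terminal taxa: Camponotus, Capsella, Castanea, Cedrus, Cricetus, Hylobates, Kluyveromyces, Lutra, Meles, Musca, Prionailurus, Salamandra, Takifugu, Tsuga.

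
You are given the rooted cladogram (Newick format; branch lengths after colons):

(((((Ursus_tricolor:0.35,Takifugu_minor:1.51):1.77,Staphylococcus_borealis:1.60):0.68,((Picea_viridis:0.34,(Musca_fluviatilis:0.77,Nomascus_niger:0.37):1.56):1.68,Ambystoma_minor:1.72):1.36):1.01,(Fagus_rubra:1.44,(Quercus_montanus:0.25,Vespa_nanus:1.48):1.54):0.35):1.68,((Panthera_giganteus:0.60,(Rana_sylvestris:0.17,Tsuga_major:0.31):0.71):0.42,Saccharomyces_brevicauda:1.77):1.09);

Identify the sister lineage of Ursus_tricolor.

Ursus_tricolor attaches to the tree at the node subtending (Ursus_tricolor,Takifugu_minor).
The other lineage descending from that same node — the sister group — is the single tip Takifugu_minor.

Takifugu_minor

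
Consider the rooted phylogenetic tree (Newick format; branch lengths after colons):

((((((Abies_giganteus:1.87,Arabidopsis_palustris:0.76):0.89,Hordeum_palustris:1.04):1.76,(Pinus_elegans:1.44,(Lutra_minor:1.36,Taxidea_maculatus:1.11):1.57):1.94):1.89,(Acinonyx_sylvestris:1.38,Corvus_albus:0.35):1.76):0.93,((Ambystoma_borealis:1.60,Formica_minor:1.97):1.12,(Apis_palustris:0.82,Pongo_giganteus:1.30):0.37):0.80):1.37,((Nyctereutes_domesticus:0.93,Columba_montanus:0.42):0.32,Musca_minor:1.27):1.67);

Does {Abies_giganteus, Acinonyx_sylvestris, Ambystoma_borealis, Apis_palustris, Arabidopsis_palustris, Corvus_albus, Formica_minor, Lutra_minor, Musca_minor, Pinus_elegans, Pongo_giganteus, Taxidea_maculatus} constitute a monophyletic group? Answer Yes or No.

No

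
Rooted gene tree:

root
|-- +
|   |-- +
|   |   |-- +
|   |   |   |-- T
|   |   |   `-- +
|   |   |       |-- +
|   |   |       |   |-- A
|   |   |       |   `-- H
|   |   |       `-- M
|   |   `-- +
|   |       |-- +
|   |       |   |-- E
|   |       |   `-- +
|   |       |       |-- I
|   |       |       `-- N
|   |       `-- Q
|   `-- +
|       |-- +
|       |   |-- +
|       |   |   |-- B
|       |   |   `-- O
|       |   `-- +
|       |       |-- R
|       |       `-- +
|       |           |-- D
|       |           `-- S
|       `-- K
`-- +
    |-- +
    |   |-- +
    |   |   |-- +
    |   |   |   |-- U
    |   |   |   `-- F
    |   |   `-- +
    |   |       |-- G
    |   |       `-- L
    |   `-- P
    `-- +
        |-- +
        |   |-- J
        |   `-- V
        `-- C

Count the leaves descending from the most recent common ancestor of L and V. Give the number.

8

The MRCA of L and V is the node subtending ((((U,F),(G,L)),P),((J,V),C)).
That clade contains 8 terminal taxa: C, F, G, J, L, P, U, V.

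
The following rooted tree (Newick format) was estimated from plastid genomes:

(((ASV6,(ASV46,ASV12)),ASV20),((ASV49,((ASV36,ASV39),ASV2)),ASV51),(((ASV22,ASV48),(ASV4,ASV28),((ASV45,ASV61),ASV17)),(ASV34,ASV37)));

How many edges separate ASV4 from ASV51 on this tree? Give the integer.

6

The MRCA of ASV4 and ASV51 is the root of the tree.
From ASV4 up to that node: 4 branches. From ASV51 up to the same node: 2 branches. Total: 4 + 2 = 6.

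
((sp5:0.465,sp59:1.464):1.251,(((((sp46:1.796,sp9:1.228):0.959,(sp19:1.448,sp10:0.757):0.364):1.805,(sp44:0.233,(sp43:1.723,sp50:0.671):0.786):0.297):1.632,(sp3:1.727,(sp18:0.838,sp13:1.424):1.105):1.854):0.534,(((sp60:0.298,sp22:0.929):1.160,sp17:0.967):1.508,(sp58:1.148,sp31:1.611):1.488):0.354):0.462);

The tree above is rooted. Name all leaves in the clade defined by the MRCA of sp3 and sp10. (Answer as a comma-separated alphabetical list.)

Tracing sp3: it sits inside (sp3,(sp18,sp13)).
Tracing sp10: it sits inside (sp19,sp10).
The smallest clade enclosing both is ((((sp46,sp9),(sp19,sp10)),(sp44,(sp43,sp50))),(sp3,(sp18,sp13))); the answer is its 10 terminal taxa in alphabetical order.

sp10, sp13, sp18, sp19, sp3, sp43, sp44, sp46, sp50, sp9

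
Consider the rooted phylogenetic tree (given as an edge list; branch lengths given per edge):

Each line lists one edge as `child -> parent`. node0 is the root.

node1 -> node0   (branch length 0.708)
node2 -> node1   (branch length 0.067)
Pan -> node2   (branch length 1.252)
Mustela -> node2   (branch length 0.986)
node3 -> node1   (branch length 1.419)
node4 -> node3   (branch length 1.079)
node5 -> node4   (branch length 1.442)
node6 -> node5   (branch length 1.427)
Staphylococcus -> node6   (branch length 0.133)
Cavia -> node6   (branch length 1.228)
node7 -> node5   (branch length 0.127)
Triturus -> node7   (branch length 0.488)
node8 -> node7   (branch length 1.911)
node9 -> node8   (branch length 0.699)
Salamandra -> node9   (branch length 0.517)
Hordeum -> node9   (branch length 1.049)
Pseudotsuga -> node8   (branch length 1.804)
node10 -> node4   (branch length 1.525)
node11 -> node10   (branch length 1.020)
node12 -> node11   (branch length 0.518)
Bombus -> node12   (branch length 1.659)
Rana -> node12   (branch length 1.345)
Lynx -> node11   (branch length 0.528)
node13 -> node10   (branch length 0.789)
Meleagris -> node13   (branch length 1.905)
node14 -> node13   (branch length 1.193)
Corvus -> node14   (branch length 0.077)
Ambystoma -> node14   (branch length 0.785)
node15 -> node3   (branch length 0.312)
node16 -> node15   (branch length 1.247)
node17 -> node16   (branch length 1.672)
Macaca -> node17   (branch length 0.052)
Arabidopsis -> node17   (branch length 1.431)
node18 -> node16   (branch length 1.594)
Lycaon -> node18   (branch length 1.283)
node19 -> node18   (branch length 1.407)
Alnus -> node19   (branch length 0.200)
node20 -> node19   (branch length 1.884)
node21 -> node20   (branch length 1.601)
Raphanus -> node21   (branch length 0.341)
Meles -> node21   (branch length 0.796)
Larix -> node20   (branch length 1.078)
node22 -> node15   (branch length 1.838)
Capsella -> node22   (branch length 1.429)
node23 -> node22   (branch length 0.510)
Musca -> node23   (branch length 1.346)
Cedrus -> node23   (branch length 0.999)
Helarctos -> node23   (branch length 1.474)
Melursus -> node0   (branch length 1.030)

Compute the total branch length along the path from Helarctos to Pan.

The path runs Helarctos → … → MRCA → … → Pan; the MRCA is the node subtending ((Pan,Mustela),((((Staphylococcus,Cavia),(Triturus,((Salamandra,Hordeum),Pseudotsuga))),(((Bombus,Rana),Lynx),(Meleagris,(Corvus,Ambystoma)))),(((Macaca,Arabidopsis),(Lycaon,(Alnus,((Raphanus,Meles),Larix)))),(Capsella,(Musca,Cedrus,Helarctos))))).
Branch lengths along that path: 1.474 + 0.510 + 1.838 + 0.312 + 1.419 + 0.067 + 1.252 = 6.872.

6.872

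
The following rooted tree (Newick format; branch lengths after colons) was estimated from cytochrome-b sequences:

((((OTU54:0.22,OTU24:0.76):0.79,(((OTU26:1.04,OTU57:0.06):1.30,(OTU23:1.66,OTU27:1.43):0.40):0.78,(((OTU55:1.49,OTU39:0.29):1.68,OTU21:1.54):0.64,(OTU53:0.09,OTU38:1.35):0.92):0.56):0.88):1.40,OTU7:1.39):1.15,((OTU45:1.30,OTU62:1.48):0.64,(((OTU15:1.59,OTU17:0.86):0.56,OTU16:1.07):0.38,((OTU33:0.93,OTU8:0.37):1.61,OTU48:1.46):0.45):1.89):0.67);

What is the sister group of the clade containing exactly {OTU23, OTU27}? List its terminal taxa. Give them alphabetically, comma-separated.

The clade containing exactly {OTU23, OTU27} attaches to the tree at the node subtending ((OTU26,OTU57),(OTU23,OTU27)).
The other lineage descending from that same node — the sister group — is (OTU26,OTU57); its 2 tips in alphabetical order are the answer.

OTU26, OTU57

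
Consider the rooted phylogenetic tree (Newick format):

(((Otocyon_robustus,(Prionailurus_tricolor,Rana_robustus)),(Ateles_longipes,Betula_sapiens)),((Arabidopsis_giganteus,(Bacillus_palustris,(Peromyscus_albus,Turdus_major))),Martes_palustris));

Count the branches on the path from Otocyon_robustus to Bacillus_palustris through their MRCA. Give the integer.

The MRCA of Otocyon_robustus and Bacillus_palustris is the root of the tree.
From Otocyon_robustus up to that node: 3 branches. From Bacillus_palustris up to the same node: 4 branches. Total: 3 + 4 = 7.

7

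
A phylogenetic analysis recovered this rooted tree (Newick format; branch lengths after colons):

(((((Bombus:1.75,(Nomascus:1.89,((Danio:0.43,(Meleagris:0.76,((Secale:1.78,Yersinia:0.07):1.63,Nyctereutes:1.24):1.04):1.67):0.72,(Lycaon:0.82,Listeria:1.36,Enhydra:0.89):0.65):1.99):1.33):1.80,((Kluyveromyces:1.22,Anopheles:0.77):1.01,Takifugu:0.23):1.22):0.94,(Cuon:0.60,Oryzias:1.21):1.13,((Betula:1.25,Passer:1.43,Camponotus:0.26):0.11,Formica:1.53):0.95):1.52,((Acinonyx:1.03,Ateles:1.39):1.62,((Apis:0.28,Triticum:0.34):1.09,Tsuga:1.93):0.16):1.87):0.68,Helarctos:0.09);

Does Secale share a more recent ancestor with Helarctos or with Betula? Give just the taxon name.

Betula

The MRCA of Secale and Betula subtends (((Bombus,(Nomascus,((Danio,(Meleagris,((Secale,Yersinia),Nyctereutes))),(Lycaon,Listeria,Enhydra)))),((Kluyveromyces,Anopheles),Takifugu)),(Cuon,Oryzias),((Betula,Passer,Camponotus),Formica)) (19 taxa).
The MRCA of Secale and Helarctos is the root, subtending the entire tree (25 taxa).
The first is nested inside the second, so Secale shares a more recent common ancestor with Betula.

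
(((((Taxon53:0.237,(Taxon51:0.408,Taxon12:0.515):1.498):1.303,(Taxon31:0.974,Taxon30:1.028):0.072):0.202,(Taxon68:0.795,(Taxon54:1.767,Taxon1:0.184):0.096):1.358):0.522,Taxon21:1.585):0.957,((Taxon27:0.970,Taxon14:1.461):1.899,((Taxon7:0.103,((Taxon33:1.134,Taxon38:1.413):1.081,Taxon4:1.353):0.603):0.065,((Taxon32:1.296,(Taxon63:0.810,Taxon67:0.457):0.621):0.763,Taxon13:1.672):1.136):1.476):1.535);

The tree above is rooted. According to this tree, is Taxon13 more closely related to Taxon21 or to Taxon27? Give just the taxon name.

Taxon27

The MRCA of Taxon13 and Taxon27 subtends ((Taxon27,Taxon14),((Taxon7,((Taxon33,Taxon38),Taxon4)),((Taxon32,(Taxon63,Taxon67)),Taxon13))) (10 taxa).
The MRCA of Taxon13 and Taxon21 is the root, subtending the entire tree (19 taxa).
The first is nested inside the second, so Taxon13 shares a more recent common ancestor with Taxon27.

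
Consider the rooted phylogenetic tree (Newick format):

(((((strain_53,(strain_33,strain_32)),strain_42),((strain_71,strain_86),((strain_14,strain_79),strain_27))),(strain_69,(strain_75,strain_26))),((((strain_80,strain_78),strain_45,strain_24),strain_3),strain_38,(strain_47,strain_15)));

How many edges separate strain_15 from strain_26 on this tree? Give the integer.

The MRCA of strain_15 and strain_26 is the root of the tree.
From strain_15 up to that node: 3 branches. From strain_26 up to the same node: 4 branches. Total: 3 + 4 = 7.

7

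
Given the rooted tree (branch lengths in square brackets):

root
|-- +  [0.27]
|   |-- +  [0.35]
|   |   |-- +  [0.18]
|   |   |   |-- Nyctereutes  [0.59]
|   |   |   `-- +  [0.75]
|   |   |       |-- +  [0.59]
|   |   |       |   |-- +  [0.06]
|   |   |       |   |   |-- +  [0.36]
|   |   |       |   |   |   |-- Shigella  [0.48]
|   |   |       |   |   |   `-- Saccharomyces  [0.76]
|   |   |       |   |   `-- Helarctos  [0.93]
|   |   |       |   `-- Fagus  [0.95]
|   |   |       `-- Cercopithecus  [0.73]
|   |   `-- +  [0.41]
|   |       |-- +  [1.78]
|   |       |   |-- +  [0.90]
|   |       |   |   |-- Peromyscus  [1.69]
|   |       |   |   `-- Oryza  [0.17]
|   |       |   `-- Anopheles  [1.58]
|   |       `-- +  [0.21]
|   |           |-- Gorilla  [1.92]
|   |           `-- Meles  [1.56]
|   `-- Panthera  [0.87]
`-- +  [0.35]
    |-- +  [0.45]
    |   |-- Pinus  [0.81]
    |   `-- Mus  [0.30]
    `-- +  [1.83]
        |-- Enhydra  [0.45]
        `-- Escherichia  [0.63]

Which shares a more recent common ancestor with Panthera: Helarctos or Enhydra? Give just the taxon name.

The MRCA of Panthera and Helarctos subtends (((Nyctereutes,((((Shigella,Saccharomyces),Helarctos),Fagus),Cercopithecus)),(((Peromyscus,Oryza),Anopheles),(Gorilla,Meles))),Panthera) (12 taxa).
The MRCA of Panthera and Enhydra is the root, subtending the entire tree (16 taxa).
The first is nested inside the second, so Panthera shares a more recent common ancestor with Helarctos.

Helarctos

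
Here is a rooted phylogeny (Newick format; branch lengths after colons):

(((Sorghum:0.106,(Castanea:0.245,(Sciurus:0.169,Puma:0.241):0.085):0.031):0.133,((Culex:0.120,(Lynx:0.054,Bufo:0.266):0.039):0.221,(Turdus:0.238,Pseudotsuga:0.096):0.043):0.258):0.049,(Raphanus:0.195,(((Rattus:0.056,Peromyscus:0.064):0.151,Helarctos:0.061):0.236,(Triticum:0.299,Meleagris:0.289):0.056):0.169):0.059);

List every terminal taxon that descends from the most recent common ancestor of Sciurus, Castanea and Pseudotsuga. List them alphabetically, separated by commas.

Tracing Sciurus: it sits inside (Sciurus,Puma).
Tracing Castanea: it sits inside (Castanea,(Sciurus,Puma)).
Tracing Pseudotsuga: it sits inside (Turdus,Pseudotsuga).
The smallest clade enclosing all 3 is ((Sorghum,(Castanea,(Sciurus,Puma))),((Culex,(Lynx,Bufo)),(Turdus,Pseudotsuga))); the answer is its 9 terminal taxa in alphabetical order.

Bufo, Castanea, Culex, Lynx, Pseudotsuga, Puma, Sciurus, Sorghum, Turdus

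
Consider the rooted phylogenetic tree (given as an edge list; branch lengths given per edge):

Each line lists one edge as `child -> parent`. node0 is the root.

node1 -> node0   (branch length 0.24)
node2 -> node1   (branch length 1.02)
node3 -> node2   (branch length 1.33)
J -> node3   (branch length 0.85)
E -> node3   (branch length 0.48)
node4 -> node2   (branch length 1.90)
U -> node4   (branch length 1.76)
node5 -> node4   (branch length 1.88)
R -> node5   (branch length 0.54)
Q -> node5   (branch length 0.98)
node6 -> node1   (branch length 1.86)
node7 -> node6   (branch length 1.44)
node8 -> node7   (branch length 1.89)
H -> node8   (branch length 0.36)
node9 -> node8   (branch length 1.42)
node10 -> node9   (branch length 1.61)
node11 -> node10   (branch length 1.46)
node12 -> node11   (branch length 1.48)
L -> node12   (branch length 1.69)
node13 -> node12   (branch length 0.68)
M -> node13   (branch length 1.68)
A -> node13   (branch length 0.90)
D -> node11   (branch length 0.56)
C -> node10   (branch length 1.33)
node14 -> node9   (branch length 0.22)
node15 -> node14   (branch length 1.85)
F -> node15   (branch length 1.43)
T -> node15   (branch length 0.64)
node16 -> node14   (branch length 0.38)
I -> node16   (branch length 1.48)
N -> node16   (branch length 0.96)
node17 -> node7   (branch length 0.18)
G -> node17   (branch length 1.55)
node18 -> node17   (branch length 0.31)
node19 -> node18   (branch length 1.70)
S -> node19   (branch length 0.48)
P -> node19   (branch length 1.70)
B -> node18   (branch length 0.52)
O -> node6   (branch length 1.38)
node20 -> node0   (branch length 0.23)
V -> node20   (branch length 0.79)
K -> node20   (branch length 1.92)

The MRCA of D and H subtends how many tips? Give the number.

10

The MRCA of D and H is the node subtending (H,((((L,(M,A)),D),C),((F,T),(I,N)))).
That clade contains 10 terminal taxa: A, C, D, F, H, I, L, M, N, T.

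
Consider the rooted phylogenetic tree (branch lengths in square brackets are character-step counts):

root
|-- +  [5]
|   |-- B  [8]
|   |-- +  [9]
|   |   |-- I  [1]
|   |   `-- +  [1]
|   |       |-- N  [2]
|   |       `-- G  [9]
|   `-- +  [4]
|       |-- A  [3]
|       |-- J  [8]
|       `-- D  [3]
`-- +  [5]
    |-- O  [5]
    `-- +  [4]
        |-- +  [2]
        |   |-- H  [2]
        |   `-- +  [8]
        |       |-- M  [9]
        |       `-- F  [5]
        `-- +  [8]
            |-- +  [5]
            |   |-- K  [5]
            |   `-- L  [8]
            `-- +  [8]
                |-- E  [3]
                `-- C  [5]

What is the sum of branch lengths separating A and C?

42

The path runs A → … → MRCA → … → C; the MRCA is the root of the tree.
Branch lengths along that path: 3 + 4 + 5 + 5 + 4 + 8 + 8 + 5 = 42.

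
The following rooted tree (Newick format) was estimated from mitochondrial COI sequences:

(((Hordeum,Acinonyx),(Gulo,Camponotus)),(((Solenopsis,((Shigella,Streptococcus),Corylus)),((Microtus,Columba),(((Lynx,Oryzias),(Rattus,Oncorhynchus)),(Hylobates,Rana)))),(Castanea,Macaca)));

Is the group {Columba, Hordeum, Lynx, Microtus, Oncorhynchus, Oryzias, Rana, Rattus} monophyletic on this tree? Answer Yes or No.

The MRCA of the listed taxa is the root, so the smallest clade containing them is the whole tree.
That clade also contains Acinonyx, Camponotus, Castanea, Corylus, Gulo, Hylobates, Macaca, Shigella, Solenopsis, Streptococcus, which are not in the proposed group, so the group is not monophyletic.

No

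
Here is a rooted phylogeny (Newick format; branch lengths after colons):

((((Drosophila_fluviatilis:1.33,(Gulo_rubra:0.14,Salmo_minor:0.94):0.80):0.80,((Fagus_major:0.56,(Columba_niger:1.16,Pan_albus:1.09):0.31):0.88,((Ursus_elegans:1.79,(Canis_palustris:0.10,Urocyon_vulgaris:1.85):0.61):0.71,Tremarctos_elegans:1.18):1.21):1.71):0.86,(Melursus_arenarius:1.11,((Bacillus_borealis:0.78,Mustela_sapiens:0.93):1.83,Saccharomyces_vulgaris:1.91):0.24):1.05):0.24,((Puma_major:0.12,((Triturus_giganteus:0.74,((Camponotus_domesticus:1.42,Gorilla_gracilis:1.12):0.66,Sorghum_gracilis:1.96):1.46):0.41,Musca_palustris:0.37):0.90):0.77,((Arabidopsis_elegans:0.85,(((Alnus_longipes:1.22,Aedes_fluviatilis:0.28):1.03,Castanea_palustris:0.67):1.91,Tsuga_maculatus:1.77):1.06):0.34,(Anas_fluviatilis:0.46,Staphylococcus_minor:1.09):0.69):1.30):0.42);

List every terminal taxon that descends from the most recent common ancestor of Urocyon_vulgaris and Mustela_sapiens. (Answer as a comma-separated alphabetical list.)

Tracing Urocyon_vulgaris: it sits inside (Canis_palustris,Urocyon_vulgaris).
Tracing Mustela_sapiens: it sits inside (Bacillus_borealis,Mustela_sapiens).
The smallest clade enclosing both is (((Drosophila_fluviatilis,(Gulo_rubra,Salmo_minor)),((Fagus_major,(Columba_niger,Pan_albus)),((Ursus_elegans,(Canis_palustris,Urocyon_vulgaris)),Tremarctos_elegans))),(Melursus_arenarius,((Bacillus_borealis,Mustela_sapiens),Saccharomyces_vulgaris))); the answer is its 14 terminal taxa in alphabetical order.

Bacillus_borealis, Canis_palustris, Columba_niger, Drosophila_fluviatilis, Fagus_major, Gulo_rubra, Melursus_arenarius, Mustela_sapiens, Pan_albus, Saccharomyces_vulgaris, Salmo_minor, Tremarctos_elegans, Urocyon_vulgaris, Ursus_elegans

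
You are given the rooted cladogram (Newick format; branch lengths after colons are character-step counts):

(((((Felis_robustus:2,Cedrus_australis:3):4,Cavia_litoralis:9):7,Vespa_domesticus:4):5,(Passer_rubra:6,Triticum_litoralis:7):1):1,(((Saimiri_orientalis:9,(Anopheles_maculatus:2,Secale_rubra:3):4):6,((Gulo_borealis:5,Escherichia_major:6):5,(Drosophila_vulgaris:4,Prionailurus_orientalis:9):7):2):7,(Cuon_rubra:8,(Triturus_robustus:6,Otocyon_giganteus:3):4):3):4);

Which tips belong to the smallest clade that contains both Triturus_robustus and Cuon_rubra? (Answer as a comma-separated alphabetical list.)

Cuon_rubra, Otocyon_giganteus, Triturus_robustus

Tracing Triturus_robustus: it sits inside (Triturus_robustus,Otocyon_giganteus).
Tracing Cuon_rubra: it sits inside (Cuon_rubra,(Triturus_robustus,Otocyon_giganteus)).
The smallest clade enclosing both is (Cuon_rubra,(Triturus_robustus,Otocyon_giganteus)); the answer is its 3 terminal taxa in alphabetical order.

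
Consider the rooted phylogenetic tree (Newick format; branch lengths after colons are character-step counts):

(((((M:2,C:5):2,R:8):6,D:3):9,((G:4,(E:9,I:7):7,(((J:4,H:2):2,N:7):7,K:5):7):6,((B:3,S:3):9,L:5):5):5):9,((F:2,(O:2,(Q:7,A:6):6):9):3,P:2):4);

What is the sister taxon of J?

J attaches to the tree at the node subtending (J,H).
The other lineage descending from that same node — the sister group — is the single tip H.

H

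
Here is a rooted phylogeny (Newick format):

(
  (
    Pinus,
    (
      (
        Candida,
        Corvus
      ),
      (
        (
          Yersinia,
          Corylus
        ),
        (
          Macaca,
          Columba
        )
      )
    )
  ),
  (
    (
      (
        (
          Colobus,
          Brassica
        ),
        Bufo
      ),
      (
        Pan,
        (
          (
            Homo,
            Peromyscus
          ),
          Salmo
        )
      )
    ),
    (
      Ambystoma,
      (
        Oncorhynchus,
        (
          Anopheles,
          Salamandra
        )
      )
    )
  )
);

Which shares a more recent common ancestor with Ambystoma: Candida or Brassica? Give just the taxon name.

Brassica

The MRCA of Ambystoma and Brassica subtends ((((Colobus,Brassica),Bufo),(Pan,((Homo,Peromyscus),Salmo))),(Ambystoma,(Oncorhynchus,(Anopheles,Salamandra)))) (11 taxa).
The MRCA of Ambystoma and Candida is the root, subtending the entire tree (18 taxa).
The first is nested inside the second, so Ambystoma shares a more recent common ancestor with Brassica.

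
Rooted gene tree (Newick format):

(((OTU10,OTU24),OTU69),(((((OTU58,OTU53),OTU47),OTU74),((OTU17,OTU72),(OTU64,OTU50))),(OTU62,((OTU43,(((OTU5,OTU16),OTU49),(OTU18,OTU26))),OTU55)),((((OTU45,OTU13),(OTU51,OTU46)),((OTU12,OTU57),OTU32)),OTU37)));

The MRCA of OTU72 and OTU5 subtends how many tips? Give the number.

The MRCA of OTU72 and OTU5 is the node subtending (((((OTU58,OTU53),OTU47),OTU74),((OTU17,OTU72),(OTU64,OTU50))),(OTU62,((OTU43,(((OTU5,OTU16),OTU49),(OTU18,OTU26))),OTU55)),((((OTU45,OTU13),(OTU51,OTU46)),((OTU12,OTU57),OTU32)),OTU37)).
That clade contains 24 terminal taxa: OTU12, OTU13, OTU16, OTU17, OTU18, OTU26, OTU32, OTU37, OTU43, OTU45, OTU46, OTU47, OTU49, OTU5, OTU50, OTU51, OTU53, OTU55, OTU57, OTU58, OTU62, OTU64, OTU72, OTU74.

24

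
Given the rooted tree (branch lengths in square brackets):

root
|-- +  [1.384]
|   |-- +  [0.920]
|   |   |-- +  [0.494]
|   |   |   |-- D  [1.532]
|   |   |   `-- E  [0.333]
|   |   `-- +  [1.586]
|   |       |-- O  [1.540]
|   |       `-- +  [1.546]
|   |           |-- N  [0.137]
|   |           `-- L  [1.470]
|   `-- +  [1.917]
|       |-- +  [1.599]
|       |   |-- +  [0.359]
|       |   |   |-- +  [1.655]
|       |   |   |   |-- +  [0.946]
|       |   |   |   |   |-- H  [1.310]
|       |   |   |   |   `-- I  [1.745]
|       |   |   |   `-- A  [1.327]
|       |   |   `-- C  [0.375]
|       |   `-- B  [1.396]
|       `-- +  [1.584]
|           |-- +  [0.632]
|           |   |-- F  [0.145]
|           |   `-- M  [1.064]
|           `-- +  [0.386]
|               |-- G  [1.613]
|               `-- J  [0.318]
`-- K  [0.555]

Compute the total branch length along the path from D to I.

11.167

The path runs D → … → MRCA → … → I; the MRCA is the node subtending (((D,E),(O,(N,L))),(((((H,I),A),C),B),((F,M),(G,J)))).
Branch lengths along that path: 1.532 + 0.494 + 0.920 + 1.917 + 1.599 + 0.359 + 1.655 + 0.946 + 1.745 = 11.167.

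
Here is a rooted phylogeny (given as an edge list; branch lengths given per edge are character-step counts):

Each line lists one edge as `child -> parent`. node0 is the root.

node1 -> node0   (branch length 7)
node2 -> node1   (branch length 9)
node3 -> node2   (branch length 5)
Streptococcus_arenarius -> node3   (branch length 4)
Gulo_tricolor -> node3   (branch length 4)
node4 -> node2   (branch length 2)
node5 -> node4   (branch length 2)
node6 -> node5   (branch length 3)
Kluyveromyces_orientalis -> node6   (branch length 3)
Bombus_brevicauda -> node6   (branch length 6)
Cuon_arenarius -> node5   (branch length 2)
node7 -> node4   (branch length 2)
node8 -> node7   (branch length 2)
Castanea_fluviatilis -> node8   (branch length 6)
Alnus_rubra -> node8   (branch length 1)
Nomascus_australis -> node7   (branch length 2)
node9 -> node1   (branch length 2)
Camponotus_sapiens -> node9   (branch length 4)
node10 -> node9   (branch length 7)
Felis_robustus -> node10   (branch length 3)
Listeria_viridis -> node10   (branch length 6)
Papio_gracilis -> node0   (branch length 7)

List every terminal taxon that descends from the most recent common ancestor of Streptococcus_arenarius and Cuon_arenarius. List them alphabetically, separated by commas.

Tracing Streptococcus_arenarius: it sits inside (Streptococcus_arenarius,Gulo_tricolor).
Tracing Cuon_arenarius: it sits inside ((Kluyveromyces_orientalis,Bombus_brevicauda),Cuon_arenarius).
The smallest clade enclosing both is ((Streptococcus_arenarius,Gulo_tricolor),(((Kluyveromyces_orientalis,Bombus_brevicauda),Cuon_arenarius),((Castanea_fluviatilis,Alnus_rubra),Nomascus_australis))); the answer is its 8 terminal taxa in alphabetical order.

Alnus_rubra, Bombus_brevicauda, Castanea_fluviatilis, Cuon_arenarius, Gulo_tricolor, Kluyveromyces_orientalis, Nomascus_australis, Streptococcus_arenarius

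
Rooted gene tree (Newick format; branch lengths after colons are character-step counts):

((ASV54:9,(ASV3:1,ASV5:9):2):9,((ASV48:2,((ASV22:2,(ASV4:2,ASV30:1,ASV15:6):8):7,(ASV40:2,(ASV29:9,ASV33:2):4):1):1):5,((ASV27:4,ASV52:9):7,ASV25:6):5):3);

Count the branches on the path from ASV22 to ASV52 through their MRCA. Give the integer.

The MRCA of ASV22 and ASV52 is the node subtending ((ASV48,((ASV22,(ASV4,ASV30,ASV15)),(ASV40,(ASV29,ASV33)))),((ASV27,ASV52),ASV25)).
From ASV22 up to that node: 4 branches. From ASV52 up to the same node: 3 branches. Total: 4 + 3 = 7.

7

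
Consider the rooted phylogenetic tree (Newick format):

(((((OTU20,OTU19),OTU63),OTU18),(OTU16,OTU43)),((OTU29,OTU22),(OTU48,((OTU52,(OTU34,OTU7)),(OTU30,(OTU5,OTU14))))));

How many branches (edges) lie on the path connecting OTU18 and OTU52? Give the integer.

8

The MRCA of OTU18 and OTU52 is the root of the tree.
From OTU18 up to that node: 3 branches. From OTU52 up to the same node: 5 branches. Total: 3 + 5 = 8.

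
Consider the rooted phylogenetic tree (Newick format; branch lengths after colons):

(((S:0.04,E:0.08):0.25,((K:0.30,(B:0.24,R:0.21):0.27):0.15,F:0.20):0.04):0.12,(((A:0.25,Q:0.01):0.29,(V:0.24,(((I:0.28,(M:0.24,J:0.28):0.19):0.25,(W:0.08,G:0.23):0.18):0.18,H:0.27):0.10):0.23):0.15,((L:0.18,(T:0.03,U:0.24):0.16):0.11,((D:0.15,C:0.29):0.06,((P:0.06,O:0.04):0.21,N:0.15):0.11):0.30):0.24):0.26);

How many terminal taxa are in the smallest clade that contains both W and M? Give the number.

The MRCA of W and M is the node subtending ((I,(M,J)),(W,G)).
That clade contains 5 terminal taxa: G, I, J, M, W.

5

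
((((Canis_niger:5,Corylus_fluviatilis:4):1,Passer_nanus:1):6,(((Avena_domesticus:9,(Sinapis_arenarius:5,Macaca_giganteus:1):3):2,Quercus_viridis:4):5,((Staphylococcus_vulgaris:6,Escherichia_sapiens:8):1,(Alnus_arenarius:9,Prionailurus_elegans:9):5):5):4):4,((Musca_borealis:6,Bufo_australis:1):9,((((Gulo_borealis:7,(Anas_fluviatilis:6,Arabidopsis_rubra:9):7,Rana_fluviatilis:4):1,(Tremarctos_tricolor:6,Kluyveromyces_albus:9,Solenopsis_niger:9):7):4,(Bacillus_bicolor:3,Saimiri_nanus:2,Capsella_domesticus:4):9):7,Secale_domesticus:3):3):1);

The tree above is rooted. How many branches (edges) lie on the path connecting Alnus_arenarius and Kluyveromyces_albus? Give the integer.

The MRCA of Alnus_arenarius and Kluyveromyces_albus is the root of the tree.
From Alnus_arenarius up to that node: 5 branches. From Kluyveromyces_albus up to the same node: 6 branches. Total: 5 + 6 = 11.

11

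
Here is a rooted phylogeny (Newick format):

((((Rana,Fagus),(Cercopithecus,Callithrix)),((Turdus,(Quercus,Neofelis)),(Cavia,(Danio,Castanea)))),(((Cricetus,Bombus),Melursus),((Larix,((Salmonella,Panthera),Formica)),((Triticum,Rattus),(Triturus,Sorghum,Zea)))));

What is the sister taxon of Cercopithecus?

Callithrix

Cercopithecus attaches to the tree at the node subtending (Cercopithecus,Callithrix).
The other lineage descending from that same node — the sister group — is the single tip Callithrix.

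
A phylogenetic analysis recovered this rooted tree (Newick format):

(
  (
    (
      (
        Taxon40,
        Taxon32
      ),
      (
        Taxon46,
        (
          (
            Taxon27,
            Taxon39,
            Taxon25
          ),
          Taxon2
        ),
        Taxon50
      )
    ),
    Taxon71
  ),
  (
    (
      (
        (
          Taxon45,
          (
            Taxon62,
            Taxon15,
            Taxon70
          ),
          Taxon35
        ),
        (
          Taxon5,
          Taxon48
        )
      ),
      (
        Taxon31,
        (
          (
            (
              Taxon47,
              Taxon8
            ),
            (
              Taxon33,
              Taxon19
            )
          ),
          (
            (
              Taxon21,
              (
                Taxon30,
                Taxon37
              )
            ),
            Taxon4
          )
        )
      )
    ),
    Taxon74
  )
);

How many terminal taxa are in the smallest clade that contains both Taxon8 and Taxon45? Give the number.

The MRCA of Taxon8 and Taxon45 is the node subtending (((Taxon45,(Taxon62,Taxon15,Taxon70),Taxon35),(Taxon5,Taxon48)),(Taxon31,(((Taxon47,Taxon8),(Taxon33,Taxon19)),((Taxon21,(Taxon30,Taxon37)),Taxon4)))).
That clade contains 16 terminal taxa: Taxon15, Taxon19, Taxon21, Taxon30, Taxon31, Taxon33, Taxon35, Taxon37, Taxon4, Taxon45, Taxon47, Taxon48, Taxon5, Taxon62, Taxon70, Taxon8.

16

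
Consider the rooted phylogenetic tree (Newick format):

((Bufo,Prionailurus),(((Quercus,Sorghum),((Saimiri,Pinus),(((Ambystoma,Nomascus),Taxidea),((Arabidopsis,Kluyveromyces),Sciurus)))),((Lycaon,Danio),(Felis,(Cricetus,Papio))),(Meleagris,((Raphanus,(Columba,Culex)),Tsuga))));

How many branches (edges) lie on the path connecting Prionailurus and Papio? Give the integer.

7

The MRCA of Prionailurus and Papio is the root of the tree.
From Prionailurus up to that node: 2 branches. From Papio up to the same node: 5 branches. Total: 2 + 5 = 7.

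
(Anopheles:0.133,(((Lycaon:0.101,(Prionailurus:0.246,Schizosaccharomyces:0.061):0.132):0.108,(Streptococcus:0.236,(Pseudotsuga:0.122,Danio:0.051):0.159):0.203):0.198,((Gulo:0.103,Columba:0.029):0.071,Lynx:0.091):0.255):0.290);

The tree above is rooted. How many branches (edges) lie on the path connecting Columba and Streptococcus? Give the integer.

The MRCA of Columba and Streptococcus is the node subtending (((Lycaon,(Prionailurus,Schizosaccharomyces)),(Streptococcus,(Pseudotsuga,Danio))),((Gulo,Columba),Lynx)).
From Columba up to that node: 3 branches. From Streptococcus up to the same node: 3 branches. Total: 3 + 3 = 6.

6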